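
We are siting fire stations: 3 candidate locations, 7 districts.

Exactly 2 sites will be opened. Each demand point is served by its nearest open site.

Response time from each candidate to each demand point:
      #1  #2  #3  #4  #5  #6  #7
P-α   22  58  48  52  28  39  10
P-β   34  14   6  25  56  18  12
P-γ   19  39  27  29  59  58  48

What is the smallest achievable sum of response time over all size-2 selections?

123

Open {P-α, P-β}.
  #1→P-α 22, #2→P-β 14, #3→P-β 6, #4→P-β 25, #5→P-α 28, #6→P-β 18, #7→P-α 10  ⇒ total 123.
Compare {P-β, P-γ}: total 150.
Compare {P-α, P-γ}: total 191.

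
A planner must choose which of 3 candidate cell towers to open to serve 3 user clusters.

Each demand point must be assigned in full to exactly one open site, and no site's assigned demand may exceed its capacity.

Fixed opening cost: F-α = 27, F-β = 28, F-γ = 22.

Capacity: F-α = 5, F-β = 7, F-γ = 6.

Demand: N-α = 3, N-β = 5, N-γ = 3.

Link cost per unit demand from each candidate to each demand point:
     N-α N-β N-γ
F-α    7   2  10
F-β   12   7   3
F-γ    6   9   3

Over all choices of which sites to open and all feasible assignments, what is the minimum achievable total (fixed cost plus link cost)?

Open {F-α, F-γ}; cheapest assignment that respects the capacities:
  F-α (cap 5, load 5): N-β — cost 5×2 = 10
  F-γ (cap 6, load 6): N-α, N-γ — cost 3×6 + 3×3 = 27
  Shipping 37, fixed 49 → total 86.
  Any other capacity-feasible assignment to {F-α, F-γ} ships for at least 37.
Compare {F-α, F-β}: its best feasible assignment gives total 110.
Compare {F-β, F-γ}: its best feasible assignment gives total 112.
Every other set of open sites that can feasibly serve all demand totals ≥ 110 even under its best assignment. Minimum: 86.

86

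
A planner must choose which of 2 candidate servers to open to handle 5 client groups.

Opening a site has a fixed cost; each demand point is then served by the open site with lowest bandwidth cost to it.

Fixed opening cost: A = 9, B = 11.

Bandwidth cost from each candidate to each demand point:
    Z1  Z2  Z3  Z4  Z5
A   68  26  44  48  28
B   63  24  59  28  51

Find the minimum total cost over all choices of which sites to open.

Open {A, B}: assign each demand point to its cheapest open site.
  Z1→B 63, Z2→B 24, Z3→A 44, Z4→B 28, Z5→A 28
  bandwidth cost 187, fixed 20 → total 207.
Compare {A}: bandwidth cost 214 + fixed 9 = 223.
Compare {B}: bandwidth cost 225 + fixed 11 = 236.

207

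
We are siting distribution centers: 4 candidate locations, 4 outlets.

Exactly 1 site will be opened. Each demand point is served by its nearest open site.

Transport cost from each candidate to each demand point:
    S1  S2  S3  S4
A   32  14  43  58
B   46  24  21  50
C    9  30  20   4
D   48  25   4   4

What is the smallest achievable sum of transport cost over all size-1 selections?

Open {C}.
  S1→C 9, S2→C 30, S3→C 20, S4→C 4  ⇒ total 63.
Compare {D}: total 81.
Compare {B}: total 141.
No size-1 selection does better; minimum is 63.

63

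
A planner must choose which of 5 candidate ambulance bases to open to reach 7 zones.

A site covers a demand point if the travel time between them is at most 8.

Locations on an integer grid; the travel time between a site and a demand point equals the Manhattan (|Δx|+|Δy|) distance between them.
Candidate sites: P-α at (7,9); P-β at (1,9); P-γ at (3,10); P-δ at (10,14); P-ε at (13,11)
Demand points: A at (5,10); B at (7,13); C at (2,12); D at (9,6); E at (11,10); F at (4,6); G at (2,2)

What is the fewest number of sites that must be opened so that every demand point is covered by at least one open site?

2

Coverage sets (demand points within 8 of each site):
  P-α: {A, B, C, D, E, F}
  P-β: {A, C, F, G}
  P-γ: {A, B, C, E, F}
  P-δ: {B, E}
  P-ε: {B, E}
No single site covers all 7 demand points.
But {P-α, P-β} covers everything, so the minimum is 2.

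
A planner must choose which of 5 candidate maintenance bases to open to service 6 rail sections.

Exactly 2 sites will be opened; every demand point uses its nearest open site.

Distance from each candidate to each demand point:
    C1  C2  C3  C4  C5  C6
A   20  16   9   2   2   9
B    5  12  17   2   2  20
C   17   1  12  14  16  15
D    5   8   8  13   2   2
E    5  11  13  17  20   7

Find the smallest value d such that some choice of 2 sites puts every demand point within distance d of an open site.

Open {A, D}.
  Farthest demand point is C2 at distance 8 (to D); all others are ≤ 8.
With {B, D} the worst case is 8.
With {A, E} the worst case is 11.
No size-2 selection achieves below 8.

8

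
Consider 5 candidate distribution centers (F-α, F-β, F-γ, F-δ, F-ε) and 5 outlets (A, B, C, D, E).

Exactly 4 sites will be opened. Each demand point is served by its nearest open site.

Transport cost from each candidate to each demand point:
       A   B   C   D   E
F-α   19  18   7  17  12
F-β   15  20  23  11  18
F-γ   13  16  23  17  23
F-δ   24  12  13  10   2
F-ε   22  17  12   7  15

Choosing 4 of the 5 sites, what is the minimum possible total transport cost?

41

Open {F-α, F-γ, F-δ, F-ε}.
  A→F-γ 13, B→F-δ 12, C→F-α 7, D→F-ε 7, E→F-δ 2  ⇒ total 41.
Compare {F-α, F-β, F-δ, F-ε}: total 43.
Compare {F-α, F-β, F-γ, F-δ}: total 44.
No size-4 selection does better; minimum is 41.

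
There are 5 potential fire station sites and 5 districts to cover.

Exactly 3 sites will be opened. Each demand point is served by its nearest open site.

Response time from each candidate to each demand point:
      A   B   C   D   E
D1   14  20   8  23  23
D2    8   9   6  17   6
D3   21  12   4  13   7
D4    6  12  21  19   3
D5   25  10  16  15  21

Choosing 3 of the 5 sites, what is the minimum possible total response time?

35

Open {D2, D3, D4}.
  A→D4 6, B→D2 9, C→D3 4, D→D3 13, E→D4 3  ⇒ total 35.
Compare {D3, D4, D5}: total 36.
Compare {D1, D3, D4}: total 38.
No size-3 selection does better; minimum is 35.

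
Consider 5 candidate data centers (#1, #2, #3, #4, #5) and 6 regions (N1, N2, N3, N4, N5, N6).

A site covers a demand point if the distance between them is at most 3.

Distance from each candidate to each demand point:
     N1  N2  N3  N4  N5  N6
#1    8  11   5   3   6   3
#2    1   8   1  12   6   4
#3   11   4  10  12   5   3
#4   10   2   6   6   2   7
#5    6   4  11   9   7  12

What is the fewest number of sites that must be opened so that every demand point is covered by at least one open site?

Coverage sets (demand points within 3 of each site):
  #1: {N4, N6}
  #2: {N1, N3}
  #3: {N6}
  #4: {N2, N5}
  #5: {}
No 2 sites suffice: every size-2 union leaves at least one demand point uncovered.
But {#1, #2, #4} covers everything, so the minimum is 3.

3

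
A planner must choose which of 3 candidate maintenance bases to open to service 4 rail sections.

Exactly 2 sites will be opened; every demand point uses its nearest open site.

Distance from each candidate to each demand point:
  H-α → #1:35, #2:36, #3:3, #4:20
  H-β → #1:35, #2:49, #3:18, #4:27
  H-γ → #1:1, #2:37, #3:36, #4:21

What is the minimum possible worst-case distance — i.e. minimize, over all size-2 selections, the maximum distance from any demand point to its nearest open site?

Open {H-α, H-β}.
  Farthest demand point is #2 at distance 36 (to H-α); all others are ≤ 36.
With {H-α, H-γ} the worst case is 36.
With {H-β, H-γ} the worst case is 37.
No size-2 selection achieves below 36.

36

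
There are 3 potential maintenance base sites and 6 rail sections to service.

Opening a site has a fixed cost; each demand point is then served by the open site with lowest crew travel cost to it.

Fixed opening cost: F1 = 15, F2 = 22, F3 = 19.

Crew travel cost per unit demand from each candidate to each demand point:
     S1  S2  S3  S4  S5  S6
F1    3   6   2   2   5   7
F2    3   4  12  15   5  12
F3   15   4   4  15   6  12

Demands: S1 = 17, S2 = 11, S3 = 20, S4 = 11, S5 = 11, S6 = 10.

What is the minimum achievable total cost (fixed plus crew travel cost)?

316

Open {F1, F3}: assign each demand point to its cheapest open site.
  S1→F1 17×3=51, S2→F3 11×4=44, S3→F1 20×2=40, S4→F1 11×2=22, S5→F1 11×5=55, S6→F1 10×7=70
  crew travel cost 282, fixed 34 → total 316.
Compare {F1}: crew travel cost 304 + fixed 15 = 319.
Compare {F1, F2}: crew travel cost 282 + fixed 37 = 319.
Compare {F1, F2, F3}: crew travel cost 282 + fixed 56 = 338.
All other subsets cost ≥ 319. Minimum total cost: 316.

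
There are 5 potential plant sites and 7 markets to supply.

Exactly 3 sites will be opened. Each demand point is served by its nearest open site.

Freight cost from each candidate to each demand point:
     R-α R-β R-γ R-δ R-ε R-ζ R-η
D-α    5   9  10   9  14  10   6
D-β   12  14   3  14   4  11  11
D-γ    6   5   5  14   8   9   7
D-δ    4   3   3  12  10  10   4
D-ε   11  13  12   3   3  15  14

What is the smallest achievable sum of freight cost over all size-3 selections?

29

Open {D-γ, D-δ, D-ε}.
  R-α→D-δ 4, R-β→D-δ 3, R-γ→D-δ 3, R-δ→D-ε 3, R-ε→D-ε 3, R-ζ→D-γ 9, R-η→D-δ 4  ⇒ total 29.
Compare {D-α, D-δ, D-ε}: total 30.
Compare {D-β, D-δ, D-ε}: total 30.
No size-3 selection does better; minimum is 29.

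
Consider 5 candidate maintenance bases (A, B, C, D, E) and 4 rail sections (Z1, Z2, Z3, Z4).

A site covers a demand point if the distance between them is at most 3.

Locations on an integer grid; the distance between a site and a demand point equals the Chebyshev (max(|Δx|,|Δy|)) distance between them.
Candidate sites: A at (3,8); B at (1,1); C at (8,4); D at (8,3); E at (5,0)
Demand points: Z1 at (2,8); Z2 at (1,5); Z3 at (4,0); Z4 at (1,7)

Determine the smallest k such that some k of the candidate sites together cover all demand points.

2

Coverage sets (demand points within 3 of each site):
  A: {Z1, Z2, Z4}
  B: {Z3}
  C: {}
  D: {}
  E: {Z3}
No single site covers all 4 demand points.
But {A, B} covers everything, so the minimum is 2.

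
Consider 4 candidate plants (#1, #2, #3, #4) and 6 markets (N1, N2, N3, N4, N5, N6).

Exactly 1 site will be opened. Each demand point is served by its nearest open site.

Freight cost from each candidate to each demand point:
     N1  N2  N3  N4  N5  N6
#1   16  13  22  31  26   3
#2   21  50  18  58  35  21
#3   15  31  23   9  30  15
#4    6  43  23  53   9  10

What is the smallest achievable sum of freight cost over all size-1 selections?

111

Open {#1}.
  N1→#1 16, N2→#1 13, N3→#1 22, N4→#1 31, N5→#1 26, N6→#1 3  ⇒ total 111.
Compare {#3}: total 123.
Compare {#4}: total 144.
No size-1 selection does better; minimum is 111.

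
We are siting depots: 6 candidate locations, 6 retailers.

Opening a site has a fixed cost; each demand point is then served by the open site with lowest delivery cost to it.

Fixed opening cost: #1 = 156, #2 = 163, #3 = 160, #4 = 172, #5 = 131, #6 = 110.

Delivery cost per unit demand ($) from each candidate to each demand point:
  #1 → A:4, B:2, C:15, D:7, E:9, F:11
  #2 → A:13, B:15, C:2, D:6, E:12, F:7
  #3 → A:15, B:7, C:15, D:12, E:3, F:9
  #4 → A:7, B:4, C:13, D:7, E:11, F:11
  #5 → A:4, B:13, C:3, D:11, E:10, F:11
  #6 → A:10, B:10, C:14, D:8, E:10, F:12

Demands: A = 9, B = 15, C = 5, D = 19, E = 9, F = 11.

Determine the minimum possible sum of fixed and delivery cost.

Open {#1}: assign each demand point to its cheapest open site.
  A→#1 9×4=36, B→#1 15×2=30, C→#1 5×15=75, D→#1 19×7=133, E→#1 9×9=81, F→#1 11×11=121
  delivery cost 476, fixed 156 → total 632.
Compare {#1, #2}: delivery cost 348 + fixed 319 = 667.
Compare {#1, #5}: delivery cost 416 + fixed 287 = 703.
Compare {#4}: delivery cost 541 + fixed 172 = 713.
All other subsets cost ≥ 667. Minimum total cost: 632.

632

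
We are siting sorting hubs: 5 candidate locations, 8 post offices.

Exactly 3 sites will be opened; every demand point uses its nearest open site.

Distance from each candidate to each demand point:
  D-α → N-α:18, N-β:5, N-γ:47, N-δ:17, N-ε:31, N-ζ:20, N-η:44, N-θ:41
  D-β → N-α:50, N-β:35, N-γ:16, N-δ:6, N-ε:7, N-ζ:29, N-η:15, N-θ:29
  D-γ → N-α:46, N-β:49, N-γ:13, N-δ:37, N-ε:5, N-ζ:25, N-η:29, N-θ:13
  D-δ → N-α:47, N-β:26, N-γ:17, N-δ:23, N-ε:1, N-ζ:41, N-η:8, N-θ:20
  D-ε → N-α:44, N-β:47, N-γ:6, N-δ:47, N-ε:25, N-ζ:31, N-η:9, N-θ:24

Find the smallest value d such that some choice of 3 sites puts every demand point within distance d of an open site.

Open {D-α, D-β, D-γ}.
  Farthest demand point is N-ζ at distance 20 (to D-α); all others are ≤ 20.
With {D-α, D-β, D-δ} the worst case is 20.
With {D-α, D-γ, D-δ} the worst case is 20.
No size-3 selection achieves below 20.

20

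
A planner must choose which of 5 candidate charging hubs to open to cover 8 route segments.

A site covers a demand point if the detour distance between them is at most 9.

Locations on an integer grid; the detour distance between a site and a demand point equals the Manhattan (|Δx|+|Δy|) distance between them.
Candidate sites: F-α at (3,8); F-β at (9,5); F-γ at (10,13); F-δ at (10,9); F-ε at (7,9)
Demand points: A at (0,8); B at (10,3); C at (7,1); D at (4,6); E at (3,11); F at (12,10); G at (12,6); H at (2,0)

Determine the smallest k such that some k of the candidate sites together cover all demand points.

2

Coverage sets (demand points within 9 of each site):
  F-α: {A, D, E, H}
  F-β: {B, C, D, F, G}
  F-γ: {E, F, G}
  F-δ: {B, D, E, F, G}
  F-ε: {A, B, C, D, E, F, G}
No single site covers all 8 demand points.
But {F-α, F-β} covers everything, so the minimum is 2.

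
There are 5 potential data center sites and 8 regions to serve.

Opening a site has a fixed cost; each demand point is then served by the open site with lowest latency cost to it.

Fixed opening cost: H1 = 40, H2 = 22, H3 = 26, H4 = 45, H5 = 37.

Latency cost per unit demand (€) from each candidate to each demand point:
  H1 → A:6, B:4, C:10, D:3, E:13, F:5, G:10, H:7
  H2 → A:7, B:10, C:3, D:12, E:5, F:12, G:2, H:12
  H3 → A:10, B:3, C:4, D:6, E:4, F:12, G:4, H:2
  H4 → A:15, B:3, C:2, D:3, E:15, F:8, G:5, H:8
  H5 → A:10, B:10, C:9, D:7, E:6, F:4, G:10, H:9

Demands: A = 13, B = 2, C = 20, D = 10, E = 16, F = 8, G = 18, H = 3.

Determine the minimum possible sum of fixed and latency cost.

Open {H1, H2, H3}: assign each demand point to its cheapest open site.
  A→H1 13×6=78, B→H3 2×3=6, C→H2 20×3=60, D→H1 10×3=30, E→H3 16×4=64, F→H1 8×5=40, G→H2 18×2=36, H→H3 3×2=6
  latency cost 320, fixed 88 → total 408.
Compare {H1, H2}: latency cost 353 + fixed 62 = 415.
Compare {H2, H3, H4}: latency cost 337 + fixed 93 = 430.
Compare {H1, H2, H3, H4}: latency cost 300 + fixed 133 = 433.
All other subsets cost ≥ 415. Minimum total cost: 408.

408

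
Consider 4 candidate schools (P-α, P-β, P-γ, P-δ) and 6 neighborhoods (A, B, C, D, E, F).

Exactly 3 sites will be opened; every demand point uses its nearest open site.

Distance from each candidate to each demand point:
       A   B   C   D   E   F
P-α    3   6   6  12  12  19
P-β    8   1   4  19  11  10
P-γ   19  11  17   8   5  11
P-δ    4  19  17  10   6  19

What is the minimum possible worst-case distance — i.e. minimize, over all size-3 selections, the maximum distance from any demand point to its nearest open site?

Open {P-α, P-β, P-γ}.
  Farthest demand point is F at distance 10 (to P-β); all others are ≤ 10.
With {P-α, P-β, P-δ} the worst case is 10.
With {P-β, P-γ, P-δ} the worst case is 10.
No size-3 selection achieves below 10.

10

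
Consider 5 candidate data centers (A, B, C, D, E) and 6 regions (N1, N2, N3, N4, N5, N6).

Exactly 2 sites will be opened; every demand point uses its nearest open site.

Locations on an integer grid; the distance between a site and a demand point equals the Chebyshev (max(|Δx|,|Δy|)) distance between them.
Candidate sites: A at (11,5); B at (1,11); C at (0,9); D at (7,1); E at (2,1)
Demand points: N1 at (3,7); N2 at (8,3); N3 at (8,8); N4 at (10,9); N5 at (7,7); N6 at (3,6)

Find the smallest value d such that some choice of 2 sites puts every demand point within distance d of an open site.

4

Open {A, C}.
  Farthest demand point is N4 at distance 4 (to A); all others are ≤ 4.
With {A, B} the worst case is 5.
With {A, D} the worst case is 6.
No size-2 selection achieves below 4.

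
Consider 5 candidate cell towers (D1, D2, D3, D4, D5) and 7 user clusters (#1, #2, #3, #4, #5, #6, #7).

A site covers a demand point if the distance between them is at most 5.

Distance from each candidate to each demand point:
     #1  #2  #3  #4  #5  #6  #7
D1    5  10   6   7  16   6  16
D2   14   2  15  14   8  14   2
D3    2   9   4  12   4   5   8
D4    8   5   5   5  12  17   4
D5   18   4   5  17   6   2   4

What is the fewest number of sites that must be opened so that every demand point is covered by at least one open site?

Coverage sets (demand points within 5 of each site):
  D1: {#1}
  D2: {#2, #7}
  D3: {#1, #3, #5, #6}
  D4: {#2, #3, #4, #7}
  D5: {#2, #3, #6, #7}
No single site covers all 7 demand points.
But {D3, D4} covers everything, so the minimum is 2.

2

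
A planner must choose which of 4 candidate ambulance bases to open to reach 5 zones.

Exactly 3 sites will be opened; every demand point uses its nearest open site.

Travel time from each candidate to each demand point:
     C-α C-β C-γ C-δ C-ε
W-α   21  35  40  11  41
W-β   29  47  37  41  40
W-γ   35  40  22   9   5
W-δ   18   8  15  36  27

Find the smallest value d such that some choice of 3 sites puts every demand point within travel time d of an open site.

18

Open {W-α, W-γ, W-δ}.
  Farthest demand point is C-α at travel time 18 (to W-δ); all others are ≤ 18.
With {W-β, W-γ, W-δ} the worst case is 18.
With {W-α, W-β, W-δ} the worst case is 27.
No size-3 selection achieves below 18.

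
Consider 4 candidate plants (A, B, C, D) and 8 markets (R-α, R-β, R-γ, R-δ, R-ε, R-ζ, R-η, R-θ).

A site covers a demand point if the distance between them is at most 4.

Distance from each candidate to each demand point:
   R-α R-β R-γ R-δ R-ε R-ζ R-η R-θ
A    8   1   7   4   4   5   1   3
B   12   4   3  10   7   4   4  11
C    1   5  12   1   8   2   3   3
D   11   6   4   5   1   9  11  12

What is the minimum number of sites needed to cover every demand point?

3

Coverage sets (demand points within 4 of each site):
  A: {R-β, R-δ, R-ε, R-η, R-θ}
  B: {R-β, R-γ, R-ζ, R-η}
  C: {R-α, R-δ, R-ζ, R-η, R-θ}
  D: {R-γ, R-ε}
No 2 sites suffice: every size-2 union leaves at least one demand point uncovered.
But {A, B, C} covers everything, so the minimum is 3.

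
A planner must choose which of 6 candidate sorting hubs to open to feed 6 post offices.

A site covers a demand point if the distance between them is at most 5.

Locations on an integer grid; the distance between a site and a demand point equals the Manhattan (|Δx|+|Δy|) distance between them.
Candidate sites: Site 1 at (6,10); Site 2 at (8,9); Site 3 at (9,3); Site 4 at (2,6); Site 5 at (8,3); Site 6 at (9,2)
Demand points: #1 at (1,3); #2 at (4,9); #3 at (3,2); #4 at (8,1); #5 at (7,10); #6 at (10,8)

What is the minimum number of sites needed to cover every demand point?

3

Coverage sets (demand points within 5 of each site):
  Site 1: {#2, #5}
  Site 2: {#2, #5, #6}
  Site 3: {#4}
  Site 4: {#1, #2, #3}
  Site 5: {#4}
  Site 6: {#4}
No 2 sites suffice: every size-2 union leaves at least one demand point uncovered.
But {Site 2, Site 3, Site 4} covers everything, so the minimum is 3.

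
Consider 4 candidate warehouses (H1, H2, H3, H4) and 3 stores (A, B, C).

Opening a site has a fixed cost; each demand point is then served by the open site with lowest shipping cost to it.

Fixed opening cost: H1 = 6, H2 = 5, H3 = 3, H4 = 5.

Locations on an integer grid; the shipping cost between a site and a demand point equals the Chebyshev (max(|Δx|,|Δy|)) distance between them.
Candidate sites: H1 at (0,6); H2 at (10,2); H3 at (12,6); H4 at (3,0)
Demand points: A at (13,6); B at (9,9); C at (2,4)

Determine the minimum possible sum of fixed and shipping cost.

15

Open {H1, H3}: assign each demand point to its cheapest open site.
  A→H3 1, B→H3 3, C→H1 2
  shipping cost 6, fixed 9 → total 15.
Compare {H3, H4}: shipping cost 8 + fixed 8 = 16.
Compare {H3}: shipping cost 14 + fixed 3 = 17.
Compare {H2, H3}: shipping cost 12 + fixed 8 = 20.
All other subsets cost ≥ 16. Minimum total cost: 15.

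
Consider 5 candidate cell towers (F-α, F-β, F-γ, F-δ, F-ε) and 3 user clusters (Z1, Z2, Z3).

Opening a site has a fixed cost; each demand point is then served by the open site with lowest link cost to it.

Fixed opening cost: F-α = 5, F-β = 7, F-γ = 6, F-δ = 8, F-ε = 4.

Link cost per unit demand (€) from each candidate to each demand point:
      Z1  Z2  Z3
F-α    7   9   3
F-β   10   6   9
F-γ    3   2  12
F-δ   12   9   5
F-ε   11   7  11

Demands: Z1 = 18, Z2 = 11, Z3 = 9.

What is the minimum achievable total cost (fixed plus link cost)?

Open {F-α, F-γ}: assign each demand point to its cheapest open site.
  Z1→F-γ 18×3=54, Z2→F-γ 11×2=22, Z3→F-α 9×3=27
  link cost 103, fixed 11 → total 114.
Compare {F-α, F-γ, F-ε}: link cost 103 + fixed 15 = 118.
Compare {F-α, F-β, F-γ}: link cost 103 + fixed 18 = 121.
Compare {F-α, F-γ, F-δ}: link cost 103 + fixed 19 = 122.
All other subsets cost ≥ 118. Minimum total cost: 114.

114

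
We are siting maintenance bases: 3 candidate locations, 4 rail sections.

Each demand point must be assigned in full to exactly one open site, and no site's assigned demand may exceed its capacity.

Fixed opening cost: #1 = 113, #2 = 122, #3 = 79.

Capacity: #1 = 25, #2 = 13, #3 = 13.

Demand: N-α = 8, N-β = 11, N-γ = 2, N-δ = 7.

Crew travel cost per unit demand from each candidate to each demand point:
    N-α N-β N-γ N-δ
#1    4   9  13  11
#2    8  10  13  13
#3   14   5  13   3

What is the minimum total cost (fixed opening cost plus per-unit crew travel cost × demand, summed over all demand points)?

Open {#1, #3}; cheapest assignment that respects the capacities:
  #1 (cap 25, load 21): N-α, N-β, N-γ — cost 8×4 + 11×9 + 2×13 = 157
  #3 (cap 13, load 7): N-δ — cost 7×3 = 21
  Shipping 178, fixed 192 → total 370.
  Any other capacity-feasible assignment to {#1, #3} ships for at least 178.
Compare {#1, #2}: its best feasible assignment gives total 480.
Compare {#1, #2, #3}: its best feasible assignment gives total 492.
Every other set of open sites that can feasibly serve all demand totals ≥ 480 even under its best assignment. Minimum: 370.

370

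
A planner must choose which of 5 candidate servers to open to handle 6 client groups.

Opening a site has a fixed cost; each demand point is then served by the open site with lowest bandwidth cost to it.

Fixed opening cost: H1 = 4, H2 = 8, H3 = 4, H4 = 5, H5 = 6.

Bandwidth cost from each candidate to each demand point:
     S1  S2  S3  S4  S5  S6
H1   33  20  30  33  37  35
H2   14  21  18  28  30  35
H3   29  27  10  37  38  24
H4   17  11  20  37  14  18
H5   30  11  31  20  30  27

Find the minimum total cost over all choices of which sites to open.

Open {H3, H4, H5}: assign each demand point to its cheapest open site.
  S1→H4 17, S2→H4 11, S3→H3 10, S4→H5 20, S5→H4 14, S6→H4 18
  bandwidth cost 90, fixed 15 → total 105.
Compare {H1, H3, H4, H5}: bandwidth cost 90 + fixed 19 = 109.
Compare {H2, H3, H4, H5}: bandwidth cost 87 + fixed 23 = 110.
Compare {H4, H5}: bandwidth cost 100 + fixed 11 = 111.
All other subsets cost ≥ 109. Minimum total cost: 105.

105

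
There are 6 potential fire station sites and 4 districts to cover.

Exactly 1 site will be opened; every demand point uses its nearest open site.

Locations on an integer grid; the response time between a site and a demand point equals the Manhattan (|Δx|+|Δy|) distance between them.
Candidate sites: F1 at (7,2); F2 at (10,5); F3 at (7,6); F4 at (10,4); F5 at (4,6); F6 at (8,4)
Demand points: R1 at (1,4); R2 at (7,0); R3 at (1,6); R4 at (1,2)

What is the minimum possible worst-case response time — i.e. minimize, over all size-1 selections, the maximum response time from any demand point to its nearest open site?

9

Open {F5}.
  Farthest demand point is R2 at response time 9 (to F5); all others are ≤ 9.
With {F6} the worst case is 9.
With {F1} the worst case is 10.
No size-1 selection achieves below 9.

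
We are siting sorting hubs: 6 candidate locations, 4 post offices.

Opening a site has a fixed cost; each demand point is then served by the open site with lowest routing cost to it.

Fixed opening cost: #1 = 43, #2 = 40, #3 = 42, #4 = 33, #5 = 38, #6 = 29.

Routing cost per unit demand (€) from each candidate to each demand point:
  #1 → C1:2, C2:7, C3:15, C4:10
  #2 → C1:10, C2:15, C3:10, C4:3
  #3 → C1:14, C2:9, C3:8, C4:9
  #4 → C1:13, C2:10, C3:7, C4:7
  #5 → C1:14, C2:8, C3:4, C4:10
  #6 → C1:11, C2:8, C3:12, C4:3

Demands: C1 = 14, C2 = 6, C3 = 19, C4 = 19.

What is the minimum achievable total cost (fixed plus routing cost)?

Open {#1, #5, #6}: assign each demand point to its cheapest open site.
  C1→#1 14×2=28, C2→#1 6×7=42, C3→#5 19×4=76, C4→#6 19×3=57
  routing cost 203, fixed 110 → total 313.
Compare {#1, #2, #5}: routing cost 203 + fixed 121 = 324.
Compare {#1, #4, #5, #6}: routing cost 203 + fixed 143 = 346.
Compare {#1, #2, #5, #6}: routing cost 203 + fixed 150 = 353.
All other subsets cost ≥ 324. Minimum total cost: 313.

313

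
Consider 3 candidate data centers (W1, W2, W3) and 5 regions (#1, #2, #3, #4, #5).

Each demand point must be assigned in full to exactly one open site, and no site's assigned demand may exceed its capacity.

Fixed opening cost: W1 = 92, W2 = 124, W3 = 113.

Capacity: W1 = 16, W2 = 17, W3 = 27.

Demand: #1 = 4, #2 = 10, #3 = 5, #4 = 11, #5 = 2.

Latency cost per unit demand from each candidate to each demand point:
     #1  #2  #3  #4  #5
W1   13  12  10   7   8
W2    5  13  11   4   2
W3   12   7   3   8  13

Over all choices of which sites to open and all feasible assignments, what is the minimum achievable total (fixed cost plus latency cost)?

Open {W2, W3}; cheapest assignment that respects the capacities:
  W2 (cap 17, load 17): #1, #4, #5 — cost 4×5 + 11×4 + 2×2 = 68
  W3 (cap 27, load 15): #2, #3 — cost 10×7 + 5×3 = 85
  Shipping 153, fixed 237 → total 390.
  Any other capacity-feasible assignment to {W2, W3} ships for at least 153.
Compare {W1, W3}: its best feasible assignment gives total 431.
Compare {W1, W2}: its best feasible assignment gives total 454.
Every other set of open sites that can feasibly serve all demand totals ≥ 431 even under its best assignment. Minimum: 390.

390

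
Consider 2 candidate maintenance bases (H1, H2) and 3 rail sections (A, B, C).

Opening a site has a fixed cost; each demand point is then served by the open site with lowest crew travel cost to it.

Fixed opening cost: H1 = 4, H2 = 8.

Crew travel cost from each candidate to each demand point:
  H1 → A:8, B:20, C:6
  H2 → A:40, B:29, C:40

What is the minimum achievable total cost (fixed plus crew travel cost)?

38

Open {H1}: assign each demand point to its cheapest open site.
  A→H1 8, B→H1 20, C→H1 6
  crew travel cost 34, fixed 4 → total 38.
Compare {H1, H2}: crew travel cost 34 + fixed 12 = 46.
Compare {H2}: crew travel cost 109 + fixed 8 = 117.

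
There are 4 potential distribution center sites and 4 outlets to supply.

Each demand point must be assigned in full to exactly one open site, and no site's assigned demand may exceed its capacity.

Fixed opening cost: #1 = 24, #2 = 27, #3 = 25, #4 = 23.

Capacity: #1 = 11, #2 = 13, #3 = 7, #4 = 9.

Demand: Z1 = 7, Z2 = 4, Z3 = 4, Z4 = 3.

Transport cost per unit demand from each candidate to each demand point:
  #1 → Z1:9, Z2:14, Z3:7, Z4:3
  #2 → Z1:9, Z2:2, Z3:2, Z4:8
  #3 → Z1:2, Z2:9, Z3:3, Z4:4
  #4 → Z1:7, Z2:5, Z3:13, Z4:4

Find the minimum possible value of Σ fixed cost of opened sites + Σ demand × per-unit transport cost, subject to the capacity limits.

106

Open {#2, #3}; cheapest assignment that respects the capacities:
  #2 (cap 13, load 11): Z2, Z3, Z4 — cost 4×2 + 4×2 + 3×8 = 40
  #3 (cap 7, load 7): Z1 — cost 7×2 = 14
  Shipping 54, fixed 52 → total 106.
  Any other capacity-feasible assignment to {#2, #3} ships for at least 54.
Compare {#1, #2, #3}: its best feasible assignment gives total 115.
Compare {#2, #3, #4}: its best feasible assignment gives total 117.
Every other set of open sites that can feasibly serve all demand totals ≥ 115 even under its best assignment. Minimum: 106.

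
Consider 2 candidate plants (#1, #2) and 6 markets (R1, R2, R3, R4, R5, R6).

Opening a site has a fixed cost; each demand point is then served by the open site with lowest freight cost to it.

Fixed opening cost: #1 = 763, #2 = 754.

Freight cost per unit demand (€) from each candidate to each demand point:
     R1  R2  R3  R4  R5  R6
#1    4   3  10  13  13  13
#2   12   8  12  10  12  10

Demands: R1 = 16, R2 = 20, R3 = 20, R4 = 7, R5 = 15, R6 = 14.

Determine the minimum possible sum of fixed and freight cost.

Open {#1}: assign each demand point to its cheapest open site.
  R1→#1 16×4=64, R2→#1 20×3=60, R3→#1 20×10=200, R4→#1 7×13=91, R5→#1 15×13=195, R6→#1 14×13=182
  freight cost 792, fixed 763 → total 1555.
Compare {#2}: freight cost 982 + fixed 754 = 1736.
Compare {#1, #2}: freight cost 714 + fixed 1517 = 2231.

1555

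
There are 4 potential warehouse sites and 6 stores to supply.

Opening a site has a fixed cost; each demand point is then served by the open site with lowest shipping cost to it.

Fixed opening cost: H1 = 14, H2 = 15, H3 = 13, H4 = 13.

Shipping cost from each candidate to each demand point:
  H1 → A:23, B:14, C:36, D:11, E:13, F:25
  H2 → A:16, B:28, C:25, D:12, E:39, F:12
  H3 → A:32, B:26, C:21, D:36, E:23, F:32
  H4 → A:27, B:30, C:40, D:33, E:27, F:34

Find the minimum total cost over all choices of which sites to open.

120

Open {H1, H2}: assign each demand point to its cheapest open site.
  A→H2 16, B→H1 14, C→H2 25, D→H1 11, E→H1 13, F→H2 12
  shipping cost 91, fixed 29 → total 120.
Compare {H1, H2, H3}: shipping cost 87 + fixed 42 = 129.
Compare {H1, H2, H4}: shipping cost 91 + fixed 42 = 133.
Compare {H1, H3}: shipping cost 107 + fixed 27 = 134.
All other subsets cost ≥ 129. Minimum total cost: 120.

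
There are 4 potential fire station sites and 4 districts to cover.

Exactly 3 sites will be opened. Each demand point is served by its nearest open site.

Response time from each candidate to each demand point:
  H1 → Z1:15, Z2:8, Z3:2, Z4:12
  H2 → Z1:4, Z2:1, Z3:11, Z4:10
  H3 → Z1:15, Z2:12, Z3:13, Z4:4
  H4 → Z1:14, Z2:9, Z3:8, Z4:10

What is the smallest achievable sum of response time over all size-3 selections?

11

Open {H1, H2, H3}.
  Z1→H2 4, Z2→H2 1, Z3→H1 2, Z4→H3 4  ⇒ total 11.
Compare {H1, H2, H4}: total 17.
Compare {H2, H3, H4}: total 17.
No size-3 selection does better; minimum is 11.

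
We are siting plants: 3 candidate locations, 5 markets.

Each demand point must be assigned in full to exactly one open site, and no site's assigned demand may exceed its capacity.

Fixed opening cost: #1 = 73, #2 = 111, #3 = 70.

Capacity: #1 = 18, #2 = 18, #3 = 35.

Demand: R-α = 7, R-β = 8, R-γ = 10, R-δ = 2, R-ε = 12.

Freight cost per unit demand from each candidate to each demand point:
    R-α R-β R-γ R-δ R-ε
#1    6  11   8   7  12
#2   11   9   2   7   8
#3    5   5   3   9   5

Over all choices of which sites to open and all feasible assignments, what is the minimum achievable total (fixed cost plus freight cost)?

Open {#1, #3}; cheapest assignment that respects the capacities:
  #1 (cap 18, load 9): R-α, R-δ — cost 7×6 + 2×7 = 56
  #3 (cap 35, load 30): R-β, R-γ, R-ε — cost 8×5 + 10×3 + 12×5 = 130
  Shipping 186, fixed 143 → total 329.
  Any other capacity-feasible assignment to {#1, #3} ships for at least 186.
Compare {#2, #3}: its best feasible assignment gives total 350.
Compare {#1, #2, #3}: its best feasible assignment gives total 423.
Every other set of open sites that can feasibly serve all demand totals ≥ 350 even under its best assignment. Minimum: 329.

329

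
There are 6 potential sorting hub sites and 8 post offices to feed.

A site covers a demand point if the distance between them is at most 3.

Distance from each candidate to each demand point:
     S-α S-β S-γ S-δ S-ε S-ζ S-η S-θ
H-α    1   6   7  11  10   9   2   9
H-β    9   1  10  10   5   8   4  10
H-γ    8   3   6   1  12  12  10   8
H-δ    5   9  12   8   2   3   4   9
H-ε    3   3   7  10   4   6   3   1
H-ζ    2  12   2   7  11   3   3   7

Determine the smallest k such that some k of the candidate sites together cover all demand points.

Coverage sets (demand points within 3 of each site):
  H-α: {S-α, S-η}
  H-β: {S-β}
  H-γ: {S-β, S-δ}
  H-δ: {S-ε, S-ζ}
  H-ε: {S-α, S-β, S-η, S-θ}
  H-ζ: {S-α, S-γ, S-ζ, S-η}
No 3 sites suffice: every size-3 union leaves at least one demand point uncovered.
But {H-γ, H-δ, H-ε, H-ζ} covers everything, so the minimum is 4.

4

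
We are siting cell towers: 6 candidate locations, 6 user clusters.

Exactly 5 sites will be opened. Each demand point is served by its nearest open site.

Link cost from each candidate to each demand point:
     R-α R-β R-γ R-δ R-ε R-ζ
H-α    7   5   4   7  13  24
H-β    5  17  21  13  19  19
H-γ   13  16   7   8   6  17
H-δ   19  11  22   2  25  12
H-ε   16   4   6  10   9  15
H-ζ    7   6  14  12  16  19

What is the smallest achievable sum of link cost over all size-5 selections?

Open {H-α, H-β, H-γ, H-δ, H-ε}.
  R-α→H-β 5, R-β→H-ε 4, R-γ→H-α 4, R-δ→H-δ 2, R-ε→H-γ 6, R-ζ→H-δ 12  ⇒ total 33.
Compare {H-α, H-β, H-γ, H-δ, H-ζ}: total 34.
Compare {H-α, H-γ, H-δ, H-ε, H-ζ}: total 35.
No size-5 selection does better; minimum is 33.

33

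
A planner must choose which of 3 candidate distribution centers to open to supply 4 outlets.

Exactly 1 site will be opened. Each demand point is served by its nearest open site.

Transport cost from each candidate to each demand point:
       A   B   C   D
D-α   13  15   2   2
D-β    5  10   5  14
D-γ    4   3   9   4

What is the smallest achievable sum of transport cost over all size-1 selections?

20

Open {D-γ}.
  A→D-γ 4, B→D-γ 3, C→D-γ 9, D→D-γ 4  ⇒ total 20.
Compare {D-α}: total 32.
Compare {D-β}: total 34.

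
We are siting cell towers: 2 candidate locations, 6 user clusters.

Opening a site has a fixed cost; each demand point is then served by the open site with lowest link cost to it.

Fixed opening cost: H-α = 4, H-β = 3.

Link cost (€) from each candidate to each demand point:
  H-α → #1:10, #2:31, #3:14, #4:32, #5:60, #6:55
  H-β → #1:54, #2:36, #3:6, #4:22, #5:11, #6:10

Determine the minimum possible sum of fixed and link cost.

Open {H-α, H-β}: assign each demand point to its cheapest open site.
  #1→H-α 10, #2→H-α 31, #3→H-β 6, #4→H-β 22, #5→H-β 11, #6→H-β 10
  link cost 90, fixed 7 → total 97.
Compare {H-β}: link cost 139 + fixed 3 = 142.
Compare {H-α}: link cost 202 + fixed 4 = 206.

97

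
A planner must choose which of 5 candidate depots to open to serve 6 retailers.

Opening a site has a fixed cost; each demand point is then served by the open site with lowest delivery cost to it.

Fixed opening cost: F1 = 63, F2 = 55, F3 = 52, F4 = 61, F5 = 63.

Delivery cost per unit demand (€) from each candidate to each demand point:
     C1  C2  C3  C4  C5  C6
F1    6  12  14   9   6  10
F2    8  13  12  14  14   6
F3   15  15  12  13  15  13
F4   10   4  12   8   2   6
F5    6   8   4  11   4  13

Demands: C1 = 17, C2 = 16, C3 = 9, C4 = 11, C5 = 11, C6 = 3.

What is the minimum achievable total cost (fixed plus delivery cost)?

454

Open {F4, F5}: assign each demand point to its cheapest open site.
  C1→F5 17×6=102, C2→F4 16×4=64, C3→F5 9×4=36, C4→F4 11×8=88, C5→F4 11×2=22, C6→F4 3×6=18
  delivery cost 330, fixed 124 → total 454.
Compare {F3, F4, F5}: delivery cost 330 + fixed 176 = 506.
Compare {F2, F4, F5}: delivery cost 330 + fixed 179 = 509.
Compare {F1, F4, F5}: delivery cost 330 + fixed 187 = 517.
All other subsets cost ≥ 506. Minimum total cost: 454.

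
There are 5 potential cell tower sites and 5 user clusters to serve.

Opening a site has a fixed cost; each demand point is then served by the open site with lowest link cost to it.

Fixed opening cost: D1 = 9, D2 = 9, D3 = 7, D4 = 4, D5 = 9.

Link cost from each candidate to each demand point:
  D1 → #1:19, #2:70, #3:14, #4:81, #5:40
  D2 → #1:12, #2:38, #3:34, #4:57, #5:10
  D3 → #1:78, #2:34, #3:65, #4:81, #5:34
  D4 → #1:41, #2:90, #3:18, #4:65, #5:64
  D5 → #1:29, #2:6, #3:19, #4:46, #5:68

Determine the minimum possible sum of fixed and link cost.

Open {D2, D5}: assign each demand point to its cheapest open site.
  #1→D2 12, #2→D5 6, #3→D5 19, #4→D5 46, #5→D2 10
  link cost 93, fixed 18 → total 111.
Compare {D2, D4, D5}: link cost 92 + fixed 22 = 114.
Compare {D1, D2, D5}: link cost 88 + fixed 27 = 115.
Compare {D2, D3, D5}: link cost 93 + fixed 25 = 118.
All other subsets cost ≥ 114. Minimum total cost: 111.

111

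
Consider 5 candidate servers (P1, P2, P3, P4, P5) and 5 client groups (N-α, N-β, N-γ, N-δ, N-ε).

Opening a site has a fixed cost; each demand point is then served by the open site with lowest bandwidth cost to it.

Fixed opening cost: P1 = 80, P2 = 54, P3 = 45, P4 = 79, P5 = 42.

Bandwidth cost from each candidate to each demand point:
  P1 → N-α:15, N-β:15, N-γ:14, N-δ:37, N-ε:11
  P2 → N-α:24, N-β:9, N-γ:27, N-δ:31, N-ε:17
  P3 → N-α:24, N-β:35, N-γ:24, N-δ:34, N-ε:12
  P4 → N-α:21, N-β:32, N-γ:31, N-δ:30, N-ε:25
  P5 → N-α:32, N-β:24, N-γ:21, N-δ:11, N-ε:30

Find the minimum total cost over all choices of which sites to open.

Open {P5}: assign each demand point to its cheapest open site.
  N-α→P5 32, N-β→P5 24, N-γ→P5 21, N-δ→P5 11, N-ε→P5 30
  bandwidth cost 118, fixed 42 → total 160.
Compare {P2}: bandwidth cost 108 + fixed 54 = 162.
Compare {P1}: bandwidth cost 92 + fixed 80 = 172.
Compare {P3}: bandwidth cost 129 + fixed 45 = 174.
All other subsets cost ≥ 162. Minimum total cost: 160.

160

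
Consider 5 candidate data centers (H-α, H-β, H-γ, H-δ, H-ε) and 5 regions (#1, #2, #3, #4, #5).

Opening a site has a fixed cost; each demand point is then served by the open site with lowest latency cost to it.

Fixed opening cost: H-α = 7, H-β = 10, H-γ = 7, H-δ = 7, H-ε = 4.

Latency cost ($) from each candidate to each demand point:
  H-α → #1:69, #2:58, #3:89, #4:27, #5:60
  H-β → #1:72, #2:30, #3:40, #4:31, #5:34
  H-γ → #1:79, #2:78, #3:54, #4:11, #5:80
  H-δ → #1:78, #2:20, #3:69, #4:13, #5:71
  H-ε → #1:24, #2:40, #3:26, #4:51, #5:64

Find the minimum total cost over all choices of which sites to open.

Open {H-β, H-δ, H-ε}: assign each demand point to its cheapest open site.
  #1→H-ε 24, #2→H-δ 20, #3→H-ε 26, #4→H-δ 13, #5→H-β 34
  latency cost 117, fixed 21 → total 138.
Compare {H-β, H-γ, H-δ, H-ε}: latency cost 115 + fixed 28 = 143.
Compare {H-α, H-β, H-δ, H-ε}: latency cost 117 + fixed 28 = 145.
Compare {H-β, H-γ, H-ε}: latency cost 125 + fixed 21 = 146.
All other subsets cost ≥ 143. Minimum total cost: 138.

138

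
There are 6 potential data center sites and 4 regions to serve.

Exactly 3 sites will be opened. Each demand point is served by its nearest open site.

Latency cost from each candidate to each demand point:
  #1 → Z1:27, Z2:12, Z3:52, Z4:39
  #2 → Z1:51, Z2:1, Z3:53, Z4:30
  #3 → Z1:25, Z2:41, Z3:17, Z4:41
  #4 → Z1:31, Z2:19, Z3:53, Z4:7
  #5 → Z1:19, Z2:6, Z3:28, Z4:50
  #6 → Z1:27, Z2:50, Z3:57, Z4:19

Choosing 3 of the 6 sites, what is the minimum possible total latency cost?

Open {#3, #4, #5}.
  Z1→#5 19, Z2→#5 6, Z3→#3 17, Z4→#4 7  ⇒ total 49.
Compare {#2, #3, #4}: total 50.
Compare {#2, #4, #5}: total 55.
No size-3 selection does better; minimum is 49.

49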